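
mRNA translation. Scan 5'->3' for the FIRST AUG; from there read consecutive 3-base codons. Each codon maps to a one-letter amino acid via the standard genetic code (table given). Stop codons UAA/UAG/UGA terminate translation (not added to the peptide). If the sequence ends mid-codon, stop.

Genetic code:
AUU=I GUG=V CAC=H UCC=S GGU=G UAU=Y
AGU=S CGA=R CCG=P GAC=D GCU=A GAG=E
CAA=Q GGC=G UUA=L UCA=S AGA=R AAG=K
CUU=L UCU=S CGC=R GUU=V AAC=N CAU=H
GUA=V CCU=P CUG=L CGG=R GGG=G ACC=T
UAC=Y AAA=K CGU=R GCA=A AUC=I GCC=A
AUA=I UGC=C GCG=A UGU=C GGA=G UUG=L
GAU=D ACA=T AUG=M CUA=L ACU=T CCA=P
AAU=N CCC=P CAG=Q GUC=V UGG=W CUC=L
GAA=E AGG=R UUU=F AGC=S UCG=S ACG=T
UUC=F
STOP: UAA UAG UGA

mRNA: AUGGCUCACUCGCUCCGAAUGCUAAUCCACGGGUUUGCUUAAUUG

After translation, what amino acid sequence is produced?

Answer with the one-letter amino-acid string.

Answer: MAHSLRMLIHGFA

Derivation:
start AUG at pos 0
pos 0: AUG -> M; peptide=M
pos 3: GCU -> A; peptide=MA
pos 6: CAC -> H; peptide=MAH
pos 9: UCG -> S; peptide=MAHS
pos 12: CUC -> L; peptide=MAHSL
pos 15: CGA -> R; peptide=MAHSLR
pos 18: AUG -> M; peptide=MAHSLRM
pos 21: CUA -> L; peptide=MAHSLRML
pos 24: AUC -> I; peptide=MAHSLRMLI
pos 27: CAC -> H; peptide=MAHSLRMLIH
pos 30: GGG -> G; peptide=MAHSLRMLIHG
pos 33: UUU -> F; peptide=MAHSLRMLIHGF
pos 36: GCU -> A; peptide=MAHSLRMLIHGFA
pos 39: UAA -> STOP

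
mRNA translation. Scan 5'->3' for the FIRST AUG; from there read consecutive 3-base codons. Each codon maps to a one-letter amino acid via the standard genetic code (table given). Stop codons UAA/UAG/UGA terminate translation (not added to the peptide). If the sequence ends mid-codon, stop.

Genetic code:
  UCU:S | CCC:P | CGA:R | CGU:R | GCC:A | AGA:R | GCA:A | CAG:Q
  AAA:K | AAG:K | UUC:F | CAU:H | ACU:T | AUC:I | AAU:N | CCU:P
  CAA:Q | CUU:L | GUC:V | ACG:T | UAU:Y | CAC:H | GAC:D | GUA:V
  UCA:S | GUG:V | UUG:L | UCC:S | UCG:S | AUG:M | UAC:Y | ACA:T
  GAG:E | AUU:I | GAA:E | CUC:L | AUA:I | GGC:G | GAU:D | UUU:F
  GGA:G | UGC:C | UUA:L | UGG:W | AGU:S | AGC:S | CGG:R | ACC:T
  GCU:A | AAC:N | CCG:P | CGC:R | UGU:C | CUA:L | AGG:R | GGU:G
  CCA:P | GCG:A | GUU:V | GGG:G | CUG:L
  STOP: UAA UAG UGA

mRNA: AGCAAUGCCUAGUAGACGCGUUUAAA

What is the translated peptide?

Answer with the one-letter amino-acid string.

start AUG at pos 4
pos 4: AUG -> M; peptide=M
pos 7: CCU -> P; peptide=MP
pos 10: AGU -> S; peptide=MPS
pos 13: AGA -> R; peptide=MPSR
pos 16: CGC -> R; peptide=MPSRR
pos 19: GUU -> V; peptide=MPSRRV
pos 22: UAA -> STOP

Answer: MPSRRV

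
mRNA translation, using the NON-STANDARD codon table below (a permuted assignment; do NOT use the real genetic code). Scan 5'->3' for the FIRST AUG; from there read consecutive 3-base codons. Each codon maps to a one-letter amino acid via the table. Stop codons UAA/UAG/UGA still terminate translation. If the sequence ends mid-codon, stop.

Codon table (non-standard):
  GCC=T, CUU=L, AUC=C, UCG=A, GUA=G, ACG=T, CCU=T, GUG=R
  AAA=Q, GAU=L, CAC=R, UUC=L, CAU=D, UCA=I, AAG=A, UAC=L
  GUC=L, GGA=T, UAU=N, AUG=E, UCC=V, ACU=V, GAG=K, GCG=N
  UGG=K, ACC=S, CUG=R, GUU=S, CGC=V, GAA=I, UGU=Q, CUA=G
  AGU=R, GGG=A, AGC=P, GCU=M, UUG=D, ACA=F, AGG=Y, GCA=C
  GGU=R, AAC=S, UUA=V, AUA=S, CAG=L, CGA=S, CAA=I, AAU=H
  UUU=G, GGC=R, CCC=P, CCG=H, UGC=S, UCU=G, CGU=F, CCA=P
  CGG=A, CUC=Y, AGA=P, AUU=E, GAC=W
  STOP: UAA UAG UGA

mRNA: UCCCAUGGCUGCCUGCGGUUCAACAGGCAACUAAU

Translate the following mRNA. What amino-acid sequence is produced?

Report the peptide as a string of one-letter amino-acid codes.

start AUG at pos 4
pos 4: AUG -> E; peptide=E
pos 7: GCU -> M; peptide=EM
pos 10: GCC -> T; peptide=EMT
pos 13: UGC -> S; peptide=EMTS
pos 16: GGU -> R; peptide=EMTSR
pos 19: UCA -> I; peptide=EMTSRI
pos 22: ACA -> F; peptide=EMTSRIF
pos 25: GGC -> R; peptide=EMTSRIFR
pos 28: AAC -> S; peptide=EMTSRIFRS
pos 31: UAA -> STOP

Answer: EMTSRIFRS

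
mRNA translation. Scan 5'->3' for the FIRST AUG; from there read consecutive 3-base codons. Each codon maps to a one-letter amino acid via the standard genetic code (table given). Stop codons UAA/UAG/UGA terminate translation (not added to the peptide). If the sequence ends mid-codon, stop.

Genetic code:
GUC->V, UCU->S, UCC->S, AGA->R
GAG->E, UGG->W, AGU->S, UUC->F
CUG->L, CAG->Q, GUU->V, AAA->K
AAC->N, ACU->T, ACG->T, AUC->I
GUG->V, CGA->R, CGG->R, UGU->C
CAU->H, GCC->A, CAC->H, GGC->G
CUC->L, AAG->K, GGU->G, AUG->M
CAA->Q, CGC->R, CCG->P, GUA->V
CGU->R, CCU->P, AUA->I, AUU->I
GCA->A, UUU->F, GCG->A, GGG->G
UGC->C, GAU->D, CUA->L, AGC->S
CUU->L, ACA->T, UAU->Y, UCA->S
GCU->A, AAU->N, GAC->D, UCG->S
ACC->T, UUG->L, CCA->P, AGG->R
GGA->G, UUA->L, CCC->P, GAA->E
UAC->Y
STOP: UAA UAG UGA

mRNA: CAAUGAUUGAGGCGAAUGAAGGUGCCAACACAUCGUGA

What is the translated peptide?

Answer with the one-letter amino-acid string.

start AUG at pos 2
pos 2: AUG -> M; peptide=M
pos 5: AUU -> I; peptide=MI
pos 8: GAG -> E; peptide=MIE
pos 11: GCG -> A; peptide=MIEA
pos 14: AAU -> N; peptide=MIEAN
pos 17: GAA -> E; peptide=MIEANE
pos 20: GGU -> G; peptide=MIEANEG
pos 23: GCC -> A; peptide=MIEANEGA
pos 26: AAC -> N; peptide=MIEANEGAN
pos 29: ACA -> T; peptide=MIEANEGANT
pos 32: UCG -> S; peptide=MIEANEGANTS
pos 35: UGA -> STOP

Answer: MIEANEGANTS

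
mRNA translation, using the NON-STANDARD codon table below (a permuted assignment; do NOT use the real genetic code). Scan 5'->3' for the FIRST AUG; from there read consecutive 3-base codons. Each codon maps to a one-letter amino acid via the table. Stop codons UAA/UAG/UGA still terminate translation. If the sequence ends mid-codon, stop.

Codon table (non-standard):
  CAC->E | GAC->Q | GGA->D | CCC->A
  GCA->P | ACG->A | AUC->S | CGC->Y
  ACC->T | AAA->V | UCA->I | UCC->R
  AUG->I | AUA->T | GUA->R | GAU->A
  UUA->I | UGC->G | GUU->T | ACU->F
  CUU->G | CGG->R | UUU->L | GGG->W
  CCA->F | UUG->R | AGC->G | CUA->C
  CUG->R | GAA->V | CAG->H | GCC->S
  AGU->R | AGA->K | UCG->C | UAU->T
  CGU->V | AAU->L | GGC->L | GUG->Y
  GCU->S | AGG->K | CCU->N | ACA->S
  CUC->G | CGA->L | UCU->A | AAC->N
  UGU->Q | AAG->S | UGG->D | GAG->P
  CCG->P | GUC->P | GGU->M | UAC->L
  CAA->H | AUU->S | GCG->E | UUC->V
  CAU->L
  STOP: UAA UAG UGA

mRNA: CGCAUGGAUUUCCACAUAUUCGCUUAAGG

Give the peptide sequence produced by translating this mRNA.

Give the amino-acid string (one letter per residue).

start AUG at pos 3
pos 3: AUG -> I; peptide=I
pos 6: GAU -> A; peptide=IA
pos 9: UUC -> V; peptide=IAV
pos 12: CAC -> E; peptide=IAVE
pos 15: AUA -> T; peptide=IAVET
pos 18: UUC -> V; peptide=IAVETV
pos 21: GCU -> S; peptide=IAVETVS
pos 24: UAA -> STOP

Answer: IAVETVS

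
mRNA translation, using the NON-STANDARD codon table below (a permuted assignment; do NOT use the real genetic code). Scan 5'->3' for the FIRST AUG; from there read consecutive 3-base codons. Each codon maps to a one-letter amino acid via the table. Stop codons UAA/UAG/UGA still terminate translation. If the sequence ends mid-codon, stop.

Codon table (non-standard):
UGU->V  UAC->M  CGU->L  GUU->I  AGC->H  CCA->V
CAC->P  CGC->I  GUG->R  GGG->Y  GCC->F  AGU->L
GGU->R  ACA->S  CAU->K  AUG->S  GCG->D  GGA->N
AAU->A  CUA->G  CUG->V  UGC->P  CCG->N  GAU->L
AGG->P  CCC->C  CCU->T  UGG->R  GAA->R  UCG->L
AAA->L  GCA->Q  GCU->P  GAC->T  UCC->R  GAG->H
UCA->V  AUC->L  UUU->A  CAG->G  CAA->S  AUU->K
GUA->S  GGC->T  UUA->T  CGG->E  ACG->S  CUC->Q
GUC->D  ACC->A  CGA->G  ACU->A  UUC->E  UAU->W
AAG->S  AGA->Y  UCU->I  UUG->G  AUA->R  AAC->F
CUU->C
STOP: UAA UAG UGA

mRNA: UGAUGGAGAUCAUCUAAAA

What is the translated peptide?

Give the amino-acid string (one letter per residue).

start AUG at pos 2
pos 2: AUG -> S; peptide=S
pos 5: GAG -> H; peptide=SH
pos 8: AUC -> L; peptide=SHL
pos 11: AUC -> L; peptide=SHLL
pos 14: UAA -> STOP

Answer: SHLL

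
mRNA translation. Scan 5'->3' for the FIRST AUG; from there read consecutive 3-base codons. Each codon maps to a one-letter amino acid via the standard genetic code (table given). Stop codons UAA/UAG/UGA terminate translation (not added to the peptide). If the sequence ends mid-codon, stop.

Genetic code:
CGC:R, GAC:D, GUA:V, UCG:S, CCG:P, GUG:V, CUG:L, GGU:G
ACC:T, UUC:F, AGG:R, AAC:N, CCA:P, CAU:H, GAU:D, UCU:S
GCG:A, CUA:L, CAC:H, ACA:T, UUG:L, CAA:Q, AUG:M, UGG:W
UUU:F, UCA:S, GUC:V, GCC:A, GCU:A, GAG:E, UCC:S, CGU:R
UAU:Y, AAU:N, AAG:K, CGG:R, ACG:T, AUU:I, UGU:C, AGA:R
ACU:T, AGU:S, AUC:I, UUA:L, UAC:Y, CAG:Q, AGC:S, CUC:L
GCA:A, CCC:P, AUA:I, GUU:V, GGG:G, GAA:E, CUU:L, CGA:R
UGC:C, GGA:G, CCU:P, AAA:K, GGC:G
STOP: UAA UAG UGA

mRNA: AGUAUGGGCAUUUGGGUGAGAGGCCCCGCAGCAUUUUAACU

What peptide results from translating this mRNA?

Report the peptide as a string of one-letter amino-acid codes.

start AUG at pos 3
pos 3: AUG -> M; peptide=M
pos 6: GGC -> G; peptide=MG
pos 9: AUU -> I; peptide=MGI
pos 12: UGG -> W; peptide=MGIW
pos 15: GUG -> V; peptide=MGIWV
pos 18: AGA -> R; peptide=MGIWVR
pos 21: GGC -> G; peptide=MGIWVRG
pos 24: CCC -> P; peptide=MGIWVRGP
pos 27: GCA -> A; peptide=MGIWVRGPA
pos 30: GCA -> A; peptide=MGIWVRGPAA
pos 33: UUU -> F; peptide=MGIWVRGPAAF
pos 36: UAA -> STOP

Answer: MGIWVRGPAAF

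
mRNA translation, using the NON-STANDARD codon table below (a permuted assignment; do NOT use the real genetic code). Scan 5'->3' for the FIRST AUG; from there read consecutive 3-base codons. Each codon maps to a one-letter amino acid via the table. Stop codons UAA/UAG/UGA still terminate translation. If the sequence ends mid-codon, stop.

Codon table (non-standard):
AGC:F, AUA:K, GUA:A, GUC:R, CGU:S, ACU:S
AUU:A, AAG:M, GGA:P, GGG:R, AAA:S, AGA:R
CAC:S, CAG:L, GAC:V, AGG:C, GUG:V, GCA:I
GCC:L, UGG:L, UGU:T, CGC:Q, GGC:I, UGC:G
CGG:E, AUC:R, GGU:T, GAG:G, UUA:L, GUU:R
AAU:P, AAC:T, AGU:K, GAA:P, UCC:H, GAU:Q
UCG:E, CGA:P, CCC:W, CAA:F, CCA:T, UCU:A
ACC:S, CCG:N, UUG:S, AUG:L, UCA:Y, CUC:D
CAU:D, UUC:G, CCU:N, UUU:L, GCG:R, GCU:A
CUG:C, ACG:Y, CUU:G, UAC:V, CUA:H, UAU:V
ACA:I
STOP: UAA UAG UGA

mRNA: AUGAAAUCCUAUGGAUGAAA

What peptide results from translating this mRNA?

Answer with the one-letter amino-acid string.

start AUG at pos 0
pos 0: AUG -> L; peptide=L
pos 3: AAA -> S; peptide=LS
pos 6: UCC -> H; peptide=LSH
pos 9: UAU -> V; peptide=LSHV
pos 12: GGA -> P; peptide=LSHVP
pos 15: UGA -> STOP

Answer: LSHVP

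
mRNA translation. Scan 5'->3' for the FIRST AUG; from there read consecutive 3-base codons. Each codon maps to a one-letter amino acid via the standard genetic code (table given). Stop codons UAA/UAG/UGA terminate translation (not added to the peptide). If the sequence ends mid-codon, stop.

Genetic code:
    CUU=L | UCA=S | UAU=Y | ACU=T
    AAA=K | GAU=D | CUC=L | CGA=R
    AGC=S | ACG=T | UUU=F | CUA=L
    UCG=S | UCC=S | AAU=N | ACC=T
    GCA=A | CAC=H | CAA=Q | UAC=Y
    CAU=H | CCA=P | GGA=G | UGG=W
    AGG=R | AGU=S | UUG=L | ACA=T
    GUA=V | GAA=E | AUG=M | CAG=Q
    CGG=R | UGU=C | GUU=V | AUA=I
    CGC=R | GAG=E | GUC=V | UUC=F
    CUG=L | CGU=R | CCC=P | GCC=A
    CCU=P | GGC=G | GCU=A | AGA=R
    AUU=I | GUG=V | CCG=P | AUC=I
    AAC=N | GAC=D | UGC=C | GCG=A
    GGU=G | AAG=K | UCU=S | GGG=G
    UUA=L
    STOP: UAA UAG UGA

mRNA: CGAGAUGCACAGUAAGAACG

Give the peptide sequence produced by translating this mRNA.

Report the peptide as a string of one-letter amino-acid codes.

start AUG at pos 4
pos 4: AUG -> M; peptide=M
pos 7: CAC -> H; peptide=MH
pos 10: AGU -> S; peptide=MHS
pos 13: AAG -> K; peptide=MHSK
pos 16: AAC -> N; peptide=MHSKN
pos 19: only 1 nt remain (<3), stop (end of mRNA)

Answer: MHSKN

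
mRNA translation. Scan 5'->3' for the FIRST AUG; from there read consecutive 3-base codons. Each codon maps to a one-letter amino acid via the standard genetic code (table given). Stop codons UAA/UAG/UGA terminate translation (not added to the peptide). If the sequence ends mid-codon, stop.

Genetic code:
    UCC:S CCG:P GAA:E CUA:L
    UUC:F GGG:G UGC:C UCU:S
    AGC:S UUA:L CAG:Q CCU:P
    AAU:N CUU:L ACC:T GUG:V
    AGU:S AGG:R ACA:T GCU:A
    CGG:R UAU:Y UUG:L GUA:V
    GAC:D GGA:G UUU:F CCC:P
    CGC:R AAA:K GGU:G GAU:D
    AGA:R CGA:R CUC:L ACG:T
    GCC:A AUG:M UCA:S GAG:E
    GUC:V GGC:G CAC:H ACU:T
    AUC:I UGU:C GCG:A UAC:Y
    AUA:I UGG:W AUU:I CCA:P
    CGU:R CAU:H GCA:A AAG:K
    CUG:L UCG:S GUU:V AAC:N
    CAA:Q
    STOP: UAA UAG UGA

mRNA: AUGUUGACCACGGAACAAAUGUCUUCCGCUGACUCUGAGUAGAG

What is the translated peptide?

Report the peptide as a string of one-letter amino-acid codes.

Answer: MLTTEQMSSADSE

Derivation:
start AUG at pos 0
pos 0: AUG -> M; peptide=M
pos 3: UUG -> L; peptide=ML
pos 6: ACC -> T; peptide=MLT
pos 9: ACG -> T; peptide=MLTT
pos 12: GAA -> E; peptide=MLTTE
pos 15: CAA -> Q; peptide=MLTTEQ
pos 18: AUG -> M; peptide=MLTTEQM
pos 21: UCU -> S; peptide=MLTTEQMS
pos 24: UCC -> S; peptide=MLTTEQMSS
pos 27: GCU -> A; peptide=MLTTEQMSSA
pos 30: GAC -> D; peptide=MLTTEQMSSAD
pos 33: UCU -> S; peptide=MLTTEQMSSADS
pos 36: GAG -> E; peptide=MLTTEQMSSADSE
pos 39: UAG -> STOP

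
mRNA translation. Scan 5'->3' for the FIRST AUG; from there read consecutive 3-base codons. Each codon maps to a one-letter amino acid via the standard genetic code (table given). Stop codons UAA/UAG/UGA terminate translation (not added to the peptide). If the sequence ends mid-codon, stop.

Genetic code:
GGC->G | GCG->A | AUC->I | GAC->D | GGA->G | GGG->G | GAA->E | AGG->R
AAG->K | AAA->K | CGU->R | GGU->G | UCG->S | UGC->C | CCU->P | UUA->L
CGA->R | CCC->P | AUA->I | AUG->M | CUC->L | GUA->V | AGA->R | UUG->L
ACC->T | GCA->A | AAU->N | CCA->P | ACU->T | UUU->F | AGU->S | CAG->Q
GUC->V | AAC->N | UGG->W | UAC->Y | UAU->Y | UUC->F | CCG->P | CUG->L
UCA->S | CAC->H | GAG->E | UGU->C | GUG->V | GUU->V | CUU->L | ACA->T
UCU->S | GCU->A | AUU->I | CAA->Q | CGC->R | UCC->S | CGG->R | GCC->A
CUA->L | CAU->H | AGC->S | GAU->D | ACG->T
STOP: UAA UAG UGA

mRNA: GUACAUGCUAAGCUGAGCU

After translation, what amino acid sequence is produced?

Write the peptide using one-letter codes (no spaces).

Answer: MLS

Derivation:
start AUG at pos 4
pos 4: AUG -> M; peptide=M
pos 7: CUA -> L; peptide=ML
pos 10: AGC -> S; peptide=MLS
pos 13: UGA -> STOP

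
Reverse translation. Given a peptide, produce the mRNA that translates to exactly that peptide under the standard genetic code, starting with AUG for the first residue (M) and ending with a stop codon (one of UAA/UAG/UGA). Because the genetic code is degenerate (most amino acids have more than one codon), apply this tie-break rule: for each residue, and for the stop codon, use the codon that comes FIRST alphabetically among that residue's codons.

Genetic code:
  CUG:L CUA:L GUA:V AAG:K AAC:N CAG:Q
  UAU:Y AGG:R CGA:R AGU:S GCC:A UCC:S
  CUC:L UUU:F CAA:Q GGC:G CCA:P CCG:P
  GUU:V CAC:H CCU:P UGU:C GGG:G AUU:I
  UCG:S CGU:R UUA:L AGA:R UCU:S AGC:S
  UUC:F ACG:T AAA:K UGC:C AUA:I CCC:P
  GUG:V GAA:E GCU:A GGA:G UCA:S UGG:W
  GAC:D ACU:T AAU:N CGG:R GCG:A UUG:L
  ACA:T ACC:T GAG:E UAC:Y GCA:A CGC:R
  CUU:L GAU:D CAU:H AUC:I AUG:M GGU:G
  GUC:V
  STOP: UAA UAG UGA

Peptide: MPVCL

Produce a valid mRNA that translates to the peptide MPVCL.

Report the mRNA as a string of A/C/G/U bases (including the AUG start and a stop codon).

residue 1: M -> AUG (start codon)
residue 2: P codons sorted = CCA,CCC,CCG,CCU -> pick first = CCA
residue 3: V codons sorted = GUA,GUC,GUG,GUU -> pick first = GUA
residue 4: C codons sorted = UGC,UGU -> pick first = UGC
residue 5: L codons sorted = CUA,CUC,CUG,CUU,UUA,UUG -> pick first = CUA
terminator: stop codons sorted = UAA,UAG,UGA -> pick first = UAA

Answer: mRNA: AUGCCAGUAUGCCUAUAA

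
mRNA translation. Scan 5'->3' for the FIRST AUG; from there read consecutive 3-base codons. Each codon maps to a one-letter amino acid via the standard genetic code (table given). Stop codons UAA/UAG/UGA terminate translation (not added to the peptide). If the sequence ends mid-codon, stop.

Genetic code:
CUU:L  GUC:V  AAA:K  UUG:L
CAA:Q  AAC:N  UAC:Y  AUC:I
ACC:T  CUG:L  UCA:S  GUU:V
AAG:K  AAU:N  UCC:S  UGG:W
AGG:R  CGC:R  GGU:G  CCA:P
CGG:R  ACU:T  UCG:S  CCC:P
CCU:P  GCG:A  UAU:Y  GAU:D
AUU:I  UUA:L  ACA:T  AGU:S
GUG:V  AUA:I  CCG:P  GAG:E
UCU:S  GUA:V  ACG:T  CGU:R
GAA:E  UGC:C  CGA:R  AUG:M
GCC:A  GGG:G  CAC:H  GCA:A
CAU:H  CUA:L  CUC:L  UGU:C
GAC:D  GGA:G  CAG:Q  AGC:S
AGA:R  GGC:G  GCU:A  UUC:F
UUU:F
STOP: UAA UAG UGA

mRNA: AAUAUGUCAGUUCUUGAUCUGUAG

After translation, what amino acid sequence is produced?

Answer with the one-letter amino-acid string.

start AUG at pos 3
pos 3: AUG -> M; peptide=M
pos 6: UCA -> S; peptide=MS
pos 9: GUU -> V; peptide=MSV
pos 12: CUU -> L; peptide=MSVL
pos 15: GAU -> D; peptide=MSVLD
pos 18: CUG -> L; peptide=MSVLDL
pos 21: UAG -> STOP

Answer: MSVLDL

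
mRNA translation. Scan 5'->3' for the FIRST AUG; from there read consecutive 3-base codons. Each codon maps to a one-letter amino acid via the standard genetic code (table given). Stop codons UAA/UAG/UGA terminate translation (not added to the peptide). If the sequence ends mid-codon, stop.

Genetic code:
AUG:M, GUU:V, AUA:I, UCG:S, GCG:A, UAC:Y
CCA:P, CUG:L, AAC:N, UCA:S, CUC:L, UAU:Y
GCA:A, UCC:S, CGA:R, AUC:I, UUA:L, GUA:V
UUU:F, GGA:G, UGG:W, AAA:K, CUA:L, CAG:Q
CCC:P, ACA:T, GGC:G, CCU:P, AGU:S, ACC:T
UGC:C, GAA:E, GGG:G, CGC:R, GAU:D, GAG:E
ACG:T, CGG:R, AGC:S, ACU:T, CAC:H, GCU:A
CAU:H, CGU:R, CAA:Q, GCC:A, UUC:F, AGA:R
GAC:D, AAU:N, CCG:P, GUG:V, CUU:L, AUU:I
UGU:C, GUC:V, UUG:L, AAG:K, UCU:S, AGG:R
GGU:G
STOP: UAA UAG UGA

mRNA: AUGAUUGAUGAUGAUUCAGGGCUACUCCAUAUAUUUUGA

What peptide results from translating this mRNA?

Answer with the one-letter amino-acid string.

start AUG at pos 0
pos 0: AUG -> M; peptide=M
pos 3: AUU -> I; peptide=MI
pos 6: GAU -> D; peptide=MID
pos 9: GAU -> D; peptide=MIDD
pos 12: GAU -> D; peptide=MIDDD
pos 15: UCA -> S; peptide=MIDDDS
pos 18: GGG -> G; peptide=MIDDDSG
pos 21: CUA -> L; peptide=MIDDDSGL
pos 24: CUC -> L; peptide=MIDDDSGLL
pos 27: CAU -> H; peptide=MIDDDSGLLH
pos 30: AUA -> I; peptide=MIDDDSGLLHI
pos 33: UUU -> F; peptide=MIDDDSGLLHIF
pos 36: UGA -> STOP

Answer: MIDDDSGLLHIF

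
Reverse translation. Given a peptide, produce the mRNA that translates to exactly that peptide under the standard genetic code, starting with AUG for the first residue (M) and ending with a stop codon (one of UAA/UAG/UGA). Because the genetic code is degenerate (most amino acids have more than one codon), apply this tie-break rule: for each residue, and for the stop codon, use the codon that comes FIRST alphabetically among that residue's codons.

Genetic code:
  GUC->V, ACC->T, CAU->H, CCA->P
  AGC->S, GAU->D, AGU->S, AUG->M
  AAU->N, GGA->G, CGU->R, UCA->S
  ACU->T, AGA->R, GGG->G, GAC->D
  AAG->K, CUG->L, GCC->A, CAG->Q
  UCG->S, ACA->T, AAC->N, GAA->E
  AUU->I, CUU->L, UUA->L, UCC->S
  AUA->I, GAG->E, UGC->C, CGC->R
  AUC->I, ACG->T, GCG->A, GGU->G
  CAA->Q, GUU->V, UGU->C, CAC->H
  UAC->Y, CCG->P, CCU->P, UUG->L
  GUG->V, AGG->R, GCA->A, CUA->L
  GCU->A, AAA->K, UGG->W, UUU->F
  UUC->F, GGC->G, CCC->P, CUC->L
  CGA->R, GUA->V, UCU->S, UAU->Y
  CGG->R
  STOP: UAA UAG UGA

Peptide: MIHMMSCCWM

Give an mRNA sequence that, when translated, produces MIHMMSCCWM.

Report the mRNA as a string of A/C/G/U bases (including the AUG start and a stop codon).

Answer: mRNA: AUGAUACACAUGAUGAGCUGCUGCUGGAUGUAA

Derivation:
residue 1: M -> AUG (start codon)
residue 2: I codons sorted = AUA,AUC,AUU -> pick first = AUA
residue 3: H codons sorted = CAC,CAU -> pick first = CAC
residue 4: M -> AUG (only codon)
residue 5: M -> AUG (only codon)
residue 6: S codons sorted = AGC,AGU,UCA,UCC,UCG,UCU -> pick first = AGC
residue 7: C codons sorted = UGC,UGU -> pick first = UGC
residue 8: C codons sorted = UGC,UGU -> pick first = UGC
residue 9: W -> UGG (only codon)
residue 10: M -> AUG (only codon)
terminator: stop codons sorted = UAA,UAG,UGA -> pick first = UAA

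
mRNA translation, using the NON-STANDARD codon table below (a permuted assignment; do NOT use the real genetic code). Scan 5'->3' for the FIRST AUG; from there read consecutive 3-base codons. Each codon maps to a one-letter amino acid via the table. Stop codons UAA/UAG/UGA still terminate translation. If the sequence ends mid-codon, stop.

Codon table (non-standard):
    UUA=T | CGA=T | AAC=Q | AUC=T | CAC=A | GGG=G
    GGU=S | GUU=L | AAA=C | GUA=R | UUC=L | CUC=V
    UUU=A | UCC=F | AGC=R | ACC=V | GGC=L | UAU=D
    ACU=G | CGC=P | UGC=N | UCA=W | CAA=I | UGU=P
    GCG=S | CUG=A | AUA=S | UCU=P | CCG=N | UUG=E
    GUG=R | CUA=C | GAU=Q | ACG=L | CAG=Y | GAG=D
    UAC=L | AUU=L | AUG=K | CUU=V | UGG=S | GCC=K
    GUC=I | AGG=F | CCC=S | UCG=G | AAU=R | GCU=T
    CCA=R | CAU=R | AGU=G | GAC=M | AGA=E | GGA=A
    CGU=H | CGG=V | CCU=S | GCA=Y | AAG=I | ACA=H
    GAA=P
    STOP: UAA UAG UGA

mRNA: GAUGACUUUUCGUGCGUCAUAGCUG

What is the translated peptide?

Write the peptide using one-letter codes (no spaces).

Answer: KGAHSW

Derivation:
start AUG at pos 1
pos 1: AUG -> K; peptide=K
pos 4: ACU -> G; peptide=KG
pos 7: UUU -> A; peptide=KGA
pos 10: CGU -> H; peptide=KGAH
pos 13: GCG -> S; peptide=KGAHS
pos 16: UCA -> W; peptide=KGAHSW
pos 19: UAG -> STOP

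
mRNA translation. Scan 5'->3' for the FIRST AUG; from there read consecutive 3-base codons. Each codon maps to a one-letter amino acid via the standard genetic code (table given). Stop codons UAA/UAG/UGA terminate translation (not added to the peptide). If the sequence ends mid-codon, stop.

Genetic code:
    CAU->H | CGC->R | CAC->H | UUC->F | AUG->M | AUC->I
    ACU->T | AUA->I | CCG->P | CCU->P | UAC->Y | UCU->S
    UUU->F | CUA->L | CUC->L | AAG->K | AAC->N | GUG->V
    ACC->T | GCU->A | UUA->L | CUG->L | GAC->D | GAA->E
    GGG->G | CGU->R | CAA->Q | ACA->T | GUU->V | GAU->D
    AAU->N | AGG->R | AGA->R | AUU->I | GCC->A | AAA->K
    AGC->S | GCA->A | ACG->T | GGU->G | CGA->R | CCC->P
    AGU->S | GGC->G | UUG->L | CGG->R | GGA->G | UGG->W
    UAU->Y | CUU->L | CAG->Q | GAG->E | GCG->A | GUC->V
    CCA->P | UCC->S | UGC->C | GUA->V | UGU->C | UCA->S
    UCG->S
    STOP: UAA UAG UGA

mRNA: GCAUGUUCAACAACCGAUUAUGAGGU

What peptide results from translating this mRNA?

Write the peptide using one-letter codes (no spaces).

Answer: MFNNRL

Derivation:
start AUG at pos 2
pos 2: AUG -> M; peptide=M
pos 5: UUC -> F; peptide=MF
pos 8: AAC -> N; peptide=MFN
pos 11: AAC -> N; peptide=MFNN
pos 14: CGA -> R; peptide=MFNNR
pos 17: UUA -> L; peptide=MFNNRL
pos 20: UGA -> STOP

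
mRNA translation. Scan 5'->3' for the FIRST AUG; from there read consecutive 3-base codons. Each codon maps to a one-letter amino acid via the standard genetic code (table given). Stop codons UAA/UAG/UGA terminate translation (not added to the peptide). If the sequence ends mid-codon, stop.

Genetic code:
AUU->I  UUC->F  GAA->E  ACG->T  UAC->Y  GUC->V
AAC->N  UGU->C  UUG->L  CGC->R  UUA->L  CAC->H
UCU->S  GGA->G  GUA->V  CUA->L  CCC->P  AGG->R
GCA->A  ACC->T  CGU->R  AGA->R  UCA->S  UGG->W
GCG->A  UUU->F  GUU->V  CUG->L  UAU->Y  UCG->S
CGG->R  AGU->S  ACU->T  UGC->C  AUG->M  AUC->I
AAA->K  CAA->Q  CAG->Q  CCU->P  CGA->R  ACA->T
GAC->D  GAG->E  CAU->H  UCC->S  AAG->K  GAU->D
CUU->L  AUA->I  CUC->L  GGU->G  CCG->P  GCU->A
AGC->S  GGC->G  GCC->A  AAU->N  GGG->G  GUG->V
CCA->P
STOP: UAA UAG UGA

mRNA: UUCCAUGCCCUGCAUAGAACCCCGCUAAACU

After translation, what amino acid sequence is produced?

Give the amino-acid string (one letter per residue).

start AUG at pos 4
pos 4: AUG -> M; peptide=M
pos 7: CCC -> P; peptide=MP
pos 10: UGC -> C; peptide=MPC
pos 13: AUA -> I; peptide=MPCI
pos 16: GAA -> E; peptide=MPCIE
pos 19: CCC -> P; peptide=MPCIEP
pos 22: CGC -> R; peptide=MPCIEPR
pos 25: UAA -> STOP

Answer: MPCIEPR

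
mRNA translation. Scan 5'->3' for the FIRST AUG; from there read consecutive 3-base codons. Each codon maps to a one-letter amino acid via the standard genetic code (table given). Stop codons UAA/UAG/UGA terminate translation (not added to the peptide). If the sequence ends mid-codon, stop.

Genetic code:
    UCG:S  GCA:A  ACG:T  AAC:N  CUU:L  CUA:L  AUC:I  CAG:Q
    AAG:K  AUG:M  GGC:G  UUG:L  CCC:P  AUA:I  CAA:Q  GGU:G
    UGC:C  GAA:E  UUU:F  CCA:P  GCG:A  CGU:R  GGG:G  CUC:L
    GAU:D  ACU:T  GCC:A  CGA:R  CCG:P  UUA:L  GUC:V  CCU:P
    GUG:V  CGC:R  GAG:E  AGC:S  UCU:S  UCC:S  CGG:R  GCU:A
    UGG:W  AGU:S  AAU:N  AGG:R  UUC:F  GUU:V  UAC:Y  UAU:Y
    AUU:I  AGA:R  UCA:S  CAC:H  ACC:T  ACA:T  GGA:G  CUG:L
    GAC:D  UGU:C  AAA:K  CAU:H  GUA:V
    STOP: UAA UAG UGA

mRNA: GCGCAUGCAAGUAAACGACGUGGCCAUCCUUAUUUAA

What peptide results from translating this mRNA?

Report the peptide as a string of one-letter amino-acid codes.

Answer: MQVNDVAILI

Derivation:
start AUG at pos 4
pos 4: AUG -> M; peptide=M
pos 7: CAA -> Q; peptide=MQ
pos 10: GUA -> V; peptide=MQV
pos 13: AAC -> N; peptide=MQVN
pos 16: GAC -> D; peptide=MQVND
pos 19: GUG -> V; peptide=MQVNDV
pos 22: GCC -> A; peptide=MQVNDVA
pos 25: AUC -> I; peptide=MQVNDVAI
pos 28: CUU -> L; peptide=MQVNDVAIL
pos 31: AUU -> I; peptide=MQVNDVAILI
pos 34: UAA -> STOP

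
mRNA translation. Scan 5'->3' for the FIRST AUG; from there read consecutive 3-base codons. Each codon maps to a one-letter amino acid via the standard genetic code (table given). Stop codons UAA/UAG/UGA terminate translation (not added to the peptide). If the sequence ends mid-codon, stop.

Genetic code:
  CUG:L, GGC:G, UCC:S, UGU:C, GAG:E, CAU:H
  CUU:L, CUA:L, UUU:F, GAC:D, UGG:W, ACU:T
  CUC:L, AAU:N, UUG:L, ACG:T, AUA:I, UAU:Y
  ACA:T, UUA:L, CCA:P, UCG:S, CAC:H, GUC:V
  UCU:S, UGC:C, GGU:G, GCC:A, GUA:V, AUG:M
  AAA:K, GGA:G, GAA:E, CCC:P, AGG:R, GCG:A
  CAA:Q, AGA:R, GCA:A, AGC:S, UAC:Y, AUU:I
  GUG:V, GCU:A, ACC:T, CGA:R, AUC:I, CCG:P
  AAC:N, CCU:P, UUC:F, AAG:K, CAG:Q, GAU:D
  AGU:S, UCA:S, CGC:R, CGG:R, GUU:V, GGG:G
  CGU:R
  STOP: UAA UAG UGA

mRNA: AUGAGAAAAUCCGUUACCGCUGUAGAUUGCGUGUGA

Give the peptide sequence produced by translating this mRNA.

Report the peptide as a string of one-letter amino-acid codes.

Answer: MRKSVTAVDCV

Derivation:
start AUG at pos 0
pos 0: AUG -> M; peptide=M
pos 3: AGA -> R; peptide=MR
pos 6: AAA -> K; peptide=MRK
pos 9: UCC -> S; peptide=MRKS
pos 12: GUU -> V; peptide=MRKSV
pos 15: ACC -> T; peptide=MRKSVT
pos 18: GCU -> A; peptide=MRKSVTA
pos 21: GUA -> V; peptide=MRKSVTAV
pos 24: GAU -> D; peptide=MRKSVTAVD
pos 27: UGC -> C; peptide=MRKSVTAVDC
pos 30: GUG -> V; peptide=MRKSVTAVDCV
pos 33: UGA -> STOP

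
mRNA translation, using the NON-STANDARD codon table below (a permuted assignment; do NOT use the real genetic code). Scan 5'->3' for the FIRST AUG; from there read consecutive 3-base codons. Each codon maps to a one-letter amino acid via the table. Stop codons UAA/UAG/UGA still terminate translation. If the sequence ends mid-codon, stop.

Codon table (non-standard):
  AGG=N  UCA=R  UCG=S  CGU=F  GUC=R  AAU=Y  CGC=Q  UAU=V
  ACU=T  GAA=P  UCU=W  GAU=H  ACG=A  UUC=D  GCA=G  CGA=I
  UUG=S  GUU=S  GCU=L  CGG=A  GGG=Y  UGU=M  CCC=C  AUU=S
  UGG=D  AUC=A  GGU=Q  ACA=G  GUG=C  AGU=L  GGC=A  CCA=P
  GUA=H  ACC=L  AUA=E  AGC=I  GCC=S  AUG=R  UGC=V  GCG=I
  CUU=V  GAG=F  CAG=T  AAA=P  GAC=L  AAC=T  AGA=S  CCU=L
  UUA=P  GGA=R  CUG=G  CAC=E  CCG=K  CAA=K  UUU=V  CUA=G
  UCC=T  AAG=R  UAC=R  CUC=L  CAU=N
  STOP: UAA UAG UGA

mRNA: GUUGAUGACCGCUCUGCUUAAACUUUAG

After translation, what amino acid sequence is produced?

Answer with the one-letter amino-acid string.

start AUG at pos 4
pos 4: AUG -> R; peptide=R
pos 7: ACC -> L; peptide=RL
pos 10: GCU -> L; peptide=RLL
pos 13: CUG -> G; peptide=RLLG
pos 16: CUU -> V; peptide=RLLGV
pos 19: AAA -> P; peptide=RLLGVP
pos 22: CUU -> V; peptide=RLLGVPV
pos 25: UAG -> STOP

Answer: RLLGVPV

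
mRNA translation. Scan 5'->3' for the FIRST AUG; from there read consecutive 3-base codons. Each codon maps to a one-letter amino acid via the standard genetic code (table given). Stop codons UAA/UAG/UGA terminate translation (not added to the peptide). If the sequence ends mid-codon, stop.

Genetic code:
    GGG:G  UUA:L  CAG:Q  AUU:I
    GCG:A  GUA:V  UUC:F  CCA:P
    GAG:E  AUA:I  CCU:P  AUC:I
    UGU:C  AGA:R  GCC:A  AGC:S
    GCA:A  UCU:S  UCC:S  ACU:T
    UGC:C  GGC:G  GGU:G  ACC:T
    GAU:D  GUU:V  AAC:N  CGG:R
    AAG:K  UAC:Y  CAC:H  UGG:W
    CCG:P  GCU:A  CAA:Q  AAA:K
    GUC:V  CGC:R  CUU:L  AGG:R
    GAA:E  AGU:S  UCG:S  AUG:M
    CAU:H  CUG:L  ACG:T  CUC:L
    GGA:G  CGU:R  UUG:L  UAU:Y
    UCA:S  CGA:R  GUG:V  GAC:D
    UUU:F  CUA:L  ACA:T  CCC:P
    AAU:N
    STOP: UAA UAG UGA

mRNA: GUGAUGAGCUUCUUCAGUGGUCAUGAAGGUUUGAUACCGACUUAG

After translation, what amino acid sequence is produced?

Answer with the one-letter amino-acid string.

Answer: MSFFSGHEGLIPT

Derivation:
start AUG at pos 3
pos 3: AUG -> M; peptide=M
pos 6: AGC -> S; peptide=MS
pos 9: UUC -> F; peptide=MSF
pos 12: UUC -> F; peptide=MSFF
pos 15: AGU -> S; peptide=MSFFS
pos 18: GGU -> G; peptide=MSFFSG
pos 21: CAU -> H; peptide=MSFFSGH
pos 24: GAA -> E; peptide=MSFFSGHE
pos 27: GGU -> G; peptide=MSFFSGHEG
pos 30: UUG -> L; peptide=MSFFSGHEGL
pos 33: AUA -> I; peptide=MSFFSGHEGLI
pos 36: CCG -> P; peptide=MSFFSGHEGLIP
pos 39: ACU -> T; peptide=MSFFSGHEGLIPT
pos 42: UAG -> STOP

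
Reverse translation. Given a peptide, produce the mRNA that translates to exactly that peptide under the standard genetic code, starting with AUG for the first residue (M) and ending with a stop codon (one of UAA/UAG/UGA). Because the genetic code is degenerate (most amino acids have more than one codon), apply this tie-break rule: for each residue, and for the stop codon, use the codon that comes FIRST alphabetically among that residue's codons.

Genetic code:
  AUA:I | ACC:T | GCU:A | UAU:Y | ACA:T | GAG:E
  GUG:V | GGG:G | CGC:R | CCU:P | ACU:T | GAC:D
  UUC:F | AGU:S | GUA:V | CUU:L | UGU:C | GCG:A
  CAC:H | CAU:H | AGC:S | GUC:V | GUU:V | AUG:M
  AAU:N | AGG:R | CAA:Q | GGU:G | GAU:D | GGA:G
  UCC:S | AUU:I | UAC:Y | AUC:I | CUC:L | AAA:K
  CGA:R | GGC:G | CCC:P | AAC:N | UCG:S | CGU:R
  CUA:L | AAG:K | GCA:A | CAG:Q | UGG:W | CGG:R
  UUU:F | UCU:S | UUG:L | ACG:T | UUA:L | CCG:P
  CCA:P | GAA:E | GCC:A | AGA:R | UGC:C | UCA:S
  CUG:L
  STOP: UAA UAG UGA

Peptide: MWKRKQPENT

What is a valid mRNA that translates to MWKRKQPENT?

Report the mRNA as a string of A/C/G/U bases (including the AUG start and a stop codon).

residue 1: M -> AUG (start codon)
residue 2: W -> UGG (only codon)
residue 3: K codons sorted = AAA,AAG -> pick first = AAA
residue 4: R codons sorted = AGA,AGG,CGA,CGC,CGG,CGU -> pick first = AGA
residue 5: K codons sorted = AAA,AAG -> pick first = AAA
residue 6: Q codons sorted = CAA,CAG -> pick first = CAA
residue 7: P codons sorted = CCA,CCC,CCG,CCU -> pick first = CCA
residue 8: E codons sorted = GAA,GAG -> pick first = GAA
residue 9: N codons sorted = AAC,AAU -> pick first = AAC
residue 10: T codons sorted = ACA,ACC,ACG,ACU -> pick first = ACA
terminator: stop codons sorted = UAA,UAG,UGA -> pick first = UAA

Answer: mRNA: AUGUGGAAAAGAAAACAACCAGAAAACACAUAA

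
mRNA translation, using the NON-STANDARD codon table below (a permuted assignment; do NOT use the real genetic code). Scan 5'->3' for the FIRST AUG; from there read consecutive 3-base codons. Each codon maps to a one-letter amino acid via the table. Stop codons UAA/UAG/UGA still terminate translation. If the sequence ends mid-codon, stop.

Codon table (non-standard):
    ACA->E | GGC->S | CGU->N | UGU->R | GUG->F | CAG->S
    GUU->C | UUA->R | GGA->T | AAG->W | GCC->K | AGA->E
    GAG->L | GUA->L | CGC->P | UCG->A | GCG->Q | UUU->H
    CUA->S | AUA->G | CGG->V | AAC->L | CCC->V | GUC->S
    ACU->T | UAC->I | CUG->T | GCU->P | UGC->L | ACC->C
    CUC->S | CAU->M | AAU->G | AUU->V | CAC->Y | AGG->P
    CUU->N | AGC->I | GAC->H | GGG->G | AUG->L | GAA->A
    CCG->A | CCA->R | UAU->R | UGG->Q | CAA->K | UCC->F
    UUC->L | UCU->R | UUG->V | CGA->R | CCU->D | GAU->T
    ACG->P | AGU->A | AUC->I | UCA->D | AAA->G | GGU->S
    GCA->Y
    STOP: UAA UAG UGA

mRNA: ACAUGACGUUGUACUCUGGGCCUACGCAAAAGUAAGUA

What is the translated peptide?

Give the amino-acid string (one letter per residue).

Answer: LPVIRGDPKW

Derivation:
start AUG at pos 2
pos 2: AUG -> L; peptide=L
pos 5: ACG -> P; peptide=LP
pos 8: UUG -> V; peptide=LPV
pos 11: UAC -> I; peptide=LPVI
pos 14: UCU -> R; peptide=LPVIR
pos 17: GGG -> G; peptide=LPVIRG
pos 20: CCU -> D; peptide=LPVIRGD
pos 23: ACG -> P; peptide=LPVIRGDP
pos 26: CAA -> K; peptide=LPVIRGDPK
pos 29: AAG -> W; peptide=LPVIRGDPKW
pos 32: UAA -> STOP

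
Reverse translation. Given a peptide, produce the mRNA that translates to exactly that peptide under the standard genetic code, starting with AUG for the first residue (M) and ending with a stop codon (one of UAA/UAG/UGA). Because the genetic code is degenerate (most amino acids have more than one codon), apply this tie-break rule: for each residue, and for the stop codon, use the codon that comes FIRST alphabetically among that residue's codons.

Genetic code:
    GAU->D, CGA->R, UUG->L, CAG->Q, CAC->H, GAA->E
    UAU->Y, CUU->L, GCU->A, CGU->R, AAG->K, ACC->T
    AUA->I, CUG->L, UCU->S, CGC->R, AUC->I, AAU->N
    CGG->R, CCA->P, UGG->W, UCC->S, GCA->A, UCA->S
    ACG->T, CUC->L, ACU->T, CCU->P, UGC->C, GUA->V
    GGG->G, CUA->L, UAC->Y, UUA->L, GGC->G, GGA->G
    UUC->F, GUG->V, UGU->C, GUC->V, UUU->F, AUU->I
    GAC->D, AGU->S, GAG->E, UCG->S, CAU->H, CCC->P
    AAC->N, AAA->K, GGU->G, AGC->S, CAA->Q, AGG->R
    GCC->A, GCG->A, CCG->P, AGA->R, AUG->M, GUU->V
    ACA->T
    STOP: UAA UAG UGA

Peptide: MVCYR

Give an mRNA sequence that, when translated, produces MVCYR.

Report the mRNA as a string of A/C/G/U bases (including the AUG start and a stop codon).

residue 1: M -> AUG (start codon)
residue 2: V codons sorted = GUA,GUC,GUG,GUU -> pick first = GUA
residue 3: C codons sorted = UGC,UGU -> pick first = UGC
residue 4: Y codons sorted = UAC,UAU -> pick first = UAC
residue 5: R codons sorted = AGA,AGG,CGA,CGC,CGG,CGU -> pick first = AGA
terminator: stop codons sorted = UAA,UAG,UGA -> pick first = UAA

Answer: mRNA: AUGGUAUGCUACAGAUAA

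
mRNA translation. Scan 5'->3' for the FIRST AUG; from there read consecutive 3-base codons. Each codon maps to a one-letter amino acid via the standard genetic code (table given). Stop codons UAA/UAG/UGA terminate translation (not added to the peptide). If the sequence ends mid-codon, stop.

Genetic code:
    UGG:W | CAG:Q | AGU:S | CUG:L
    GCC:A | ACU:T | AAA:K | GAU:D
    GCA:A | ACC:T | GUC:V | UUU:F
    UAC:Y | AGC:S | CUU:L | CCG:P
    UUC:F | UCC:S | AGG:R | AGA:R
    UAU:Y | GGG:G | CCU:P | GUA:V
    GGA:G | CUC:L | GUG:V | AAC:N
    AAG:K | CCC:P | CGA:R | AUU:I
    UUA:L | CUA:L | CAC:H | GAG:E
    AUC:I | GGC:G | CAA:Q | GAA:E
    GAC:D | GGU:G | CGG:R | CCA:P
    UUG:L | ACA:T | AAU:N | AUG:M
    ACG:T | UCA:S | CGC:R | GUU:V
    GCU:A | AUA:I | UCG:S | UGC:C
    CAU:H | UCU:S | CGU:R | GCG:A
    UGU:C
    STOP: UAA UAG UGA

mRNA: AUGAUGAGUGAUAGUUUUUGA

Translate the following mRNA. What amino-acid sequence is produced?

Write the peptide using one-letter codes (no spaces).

Answer: MMSDSF

Derivation:
start AUG at pos 0
pos 0: AUG -> M; peptide=M
pos 3: AUG -> M; peptide=MM
pos 6: AGU -> S; peptide=MMS
pos 9: GAU -> D; peptide=MMSD
pos 12: AGU -> S; peptide=MMSDS
pos 15: UUU -> F; peptide=MMSDSF
pos 18: UGA -> STOP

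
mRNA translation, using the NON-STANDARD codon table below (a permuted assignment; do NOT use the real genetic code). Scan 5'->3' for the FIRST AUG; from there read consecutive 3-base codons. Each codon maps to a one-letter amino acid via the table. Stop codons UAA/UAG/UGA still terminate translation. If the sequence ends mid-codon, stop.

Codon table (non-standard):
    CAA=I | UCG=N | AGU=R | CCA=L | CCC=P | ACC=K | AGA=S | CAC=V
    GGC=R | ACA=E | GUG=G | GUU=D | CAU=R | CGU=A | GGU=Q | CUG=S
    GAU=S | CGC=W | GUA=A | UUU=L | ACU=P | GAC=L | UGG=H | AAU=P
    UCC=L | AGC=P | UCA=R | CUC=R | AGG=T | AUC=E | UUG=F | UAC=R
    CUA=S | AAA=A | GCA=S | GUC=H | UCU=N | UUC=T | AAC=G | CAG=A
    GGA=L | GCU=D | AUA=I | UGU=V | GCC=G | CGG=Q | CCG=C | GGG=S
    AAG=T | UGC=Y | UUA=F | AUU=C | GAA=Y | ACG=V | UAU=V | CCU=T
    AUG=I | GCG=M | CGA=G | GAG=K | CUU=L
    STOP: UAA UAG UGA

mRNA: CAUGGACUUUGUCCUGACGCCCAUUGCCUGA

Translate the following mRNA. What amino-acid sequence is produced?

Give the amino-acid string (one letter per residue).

start AUG at pos 1
pos 1: AUG -> I; peptide=I
pos 4: GAC -> L; peptide=IL
pos 7: UUU -> L; peptide=ILL
pos 10: GUC -> H; peptide=ILLH
pos 13: CUG -> S; peptide=ILLHS
pos 16: ACG -> V; peptide=ILLHSV
pos 19: CCC -> P; peptide=ILLHSVP
pos 22: AUU -> C; peptide=ILLHSVPC
pos 25: GCC -> G; peptide=ILLHSVPCG
pos 28: UGA -> STOP

Answer: ILLHSVPCG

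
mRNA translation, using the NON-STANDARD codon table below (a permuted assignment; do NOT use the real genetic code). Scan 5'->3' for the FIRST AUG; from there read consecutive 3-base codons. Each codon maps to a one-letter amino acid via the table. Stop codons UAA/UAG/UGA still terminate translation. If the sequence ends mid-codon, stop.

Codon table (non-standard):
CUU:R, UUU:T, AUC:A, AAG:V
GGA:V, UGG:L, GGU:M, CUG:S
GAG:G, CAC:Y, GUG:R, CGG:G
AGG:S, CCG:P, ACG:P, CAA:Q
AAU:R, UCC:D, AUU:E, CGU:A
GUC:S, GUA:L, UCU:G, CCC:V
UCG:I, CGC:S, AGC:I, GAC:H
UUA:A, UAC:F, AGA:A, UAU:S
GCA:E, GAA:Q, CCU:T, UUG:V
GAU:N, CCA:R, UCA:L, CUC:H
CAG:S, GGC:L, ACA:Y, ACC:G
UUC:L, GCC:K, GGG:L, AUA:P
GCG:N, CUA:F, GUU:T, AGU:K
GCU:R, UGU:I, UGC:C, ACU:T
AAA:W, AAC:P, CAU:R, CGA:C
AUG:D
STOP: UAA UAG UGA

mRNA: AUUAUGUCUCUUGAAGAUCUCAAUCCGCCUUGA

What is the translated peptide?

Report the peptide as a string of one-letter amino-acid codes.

start AUG at pos 3
pos 3: AUG -> D; peptide=D
pos 6: UCU -> G; peptide=DG
pos 9: CUU -> R; peptide=DGR
pos 12: GAA -> Q; peptide=DGRQ
pos 15: GAU -> N; peptide=DGRQN
pos 18: CUC -> H; peptide=DGRQNH
pos 21: AAU -> R; peptide=DGRQNHR
pos 24: CCG -> P; peptide=DGRQNHRP
pos 27: CCU -> T; peptide=DGRQNHRPT
pos 30: UGA -> STOP

Answer: DGRQNHRPT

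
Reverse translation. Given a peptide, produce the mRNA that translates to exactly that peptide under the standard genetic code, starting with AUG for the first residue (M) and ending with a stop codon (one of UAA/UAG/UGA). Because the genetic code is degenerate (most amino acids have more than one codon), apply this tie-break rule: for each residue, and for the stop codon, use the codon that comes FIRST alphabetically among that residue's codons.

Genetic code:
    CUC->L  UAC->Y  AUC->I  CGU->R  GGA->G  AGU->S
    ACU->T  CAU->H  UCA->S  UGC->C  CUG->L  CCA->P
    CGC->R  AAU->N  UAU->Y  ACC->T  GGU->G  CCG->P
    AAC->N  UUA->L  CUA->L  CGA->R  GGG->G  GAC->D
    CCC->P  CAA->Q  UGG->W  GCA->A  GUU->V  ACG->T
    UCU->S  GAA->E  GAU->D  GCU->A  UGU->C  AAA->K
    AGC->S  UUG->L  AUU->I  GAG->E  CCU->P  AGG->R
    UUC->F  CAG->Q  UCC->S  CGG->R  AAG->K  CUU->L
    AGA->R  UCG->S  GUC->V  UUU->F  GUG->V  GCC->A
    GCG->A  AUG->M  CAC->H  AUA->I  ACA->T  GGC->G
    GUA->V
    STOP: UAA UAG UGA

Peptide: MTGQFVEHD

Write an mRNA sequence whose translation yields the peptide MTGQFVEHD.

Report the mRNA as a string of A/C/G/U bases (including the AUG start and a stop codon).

Answer: mRNA: AUGACAGGACAAUUCGUAGAACACGACUAA

Derivation:
residue 1: M -> AUG (start codon)
residue 2: T codons sorted = ACA,ACC,ACG,ACU -> pick first = ACA
residue 3: G codons sorted = GGA,GGC,GGG,GGU -> pick first = GGA
residue 4: Q codons sorted = CAA,CAG -> pick first = CAA
residue 5: F codons sorted = UUC,UUU -> pick first = UUC
residue 6: V codons sorted = GUA,GUC,GUG,GUU -> pick first = GUA
residue 7: E codons sorted = GAA,GAG -> pick first = GAA
residue 8: H codons sorted = CAC,CAU -> pick first = CAC
residue 9: D codons sorted = GAC,GAU -> pick first = GAC
terminator: stop codons sorted = UAA,UAG,UGA -> pick first = UAA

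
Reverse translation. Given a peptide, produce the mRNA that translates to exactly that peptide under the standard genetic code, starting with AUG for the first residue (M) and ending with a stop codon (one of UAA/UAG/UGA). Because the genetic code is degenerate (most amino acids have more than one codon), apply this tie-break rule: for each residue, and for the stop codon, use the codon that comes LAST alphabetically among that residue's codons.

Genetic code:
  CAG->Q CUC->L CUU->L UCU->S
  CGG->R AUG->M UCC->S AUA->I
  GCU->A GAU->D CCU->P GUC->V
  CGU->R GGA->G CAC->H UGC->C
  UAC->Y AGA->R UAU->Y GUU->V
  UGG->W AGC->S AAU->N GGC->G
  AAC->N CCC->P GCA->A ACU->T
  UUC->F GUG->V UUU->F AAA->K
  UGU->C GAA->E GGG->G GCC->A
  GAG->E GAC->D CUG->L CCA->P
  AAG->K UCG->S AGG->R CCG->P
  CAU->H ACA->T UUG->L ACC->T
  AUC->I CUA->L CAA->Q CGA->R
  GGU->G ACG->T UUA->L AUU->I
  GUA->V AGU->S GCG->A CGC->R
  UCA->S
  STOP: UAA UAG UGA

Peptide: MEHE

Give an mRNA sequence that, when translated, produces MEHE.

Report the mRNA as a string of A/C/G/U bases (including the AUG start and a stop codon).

Answer: mRNA: AUGGAGCAUGAGUGA

Derivation:
residue 1: M -> AUG (start codon)
residue 2: E codons sorted = GAA,GAG -> pick last = GAG
residue 3: H codons sorted = CAC,CAU -> pick last = CAU
residue 4: E codons sorted = GAA,GAG -> pick last = GAG
terminator: stop codons sorted = UAA,UAG,UGA -> pick last = UGA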